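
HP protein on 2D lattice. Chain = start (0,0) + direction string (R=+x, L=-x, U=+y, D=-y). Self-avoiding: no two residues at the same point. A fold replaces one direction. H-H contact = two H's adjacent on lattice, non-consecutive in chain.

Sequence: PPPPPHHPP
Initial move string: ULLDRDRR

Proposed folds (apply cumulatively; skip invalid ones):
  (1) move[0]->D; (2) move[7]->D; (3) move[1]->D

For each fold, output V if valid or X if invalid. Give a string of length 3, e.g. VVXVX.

Initial: ULLDRDRR -> [(0, 0), (0, 1), (-1, 1), (-2, 1), (-2, 0), (-1, 0), (-1, -1), (0, -1), (1, -1)]
Fold 1: move[0]->D => DLLDRDRR VALID
Fold 2: move[7]->D => DLLDRDRD VALID
Fold 3: move[1]->D => DDLDRDRD VALID

Answer: VVV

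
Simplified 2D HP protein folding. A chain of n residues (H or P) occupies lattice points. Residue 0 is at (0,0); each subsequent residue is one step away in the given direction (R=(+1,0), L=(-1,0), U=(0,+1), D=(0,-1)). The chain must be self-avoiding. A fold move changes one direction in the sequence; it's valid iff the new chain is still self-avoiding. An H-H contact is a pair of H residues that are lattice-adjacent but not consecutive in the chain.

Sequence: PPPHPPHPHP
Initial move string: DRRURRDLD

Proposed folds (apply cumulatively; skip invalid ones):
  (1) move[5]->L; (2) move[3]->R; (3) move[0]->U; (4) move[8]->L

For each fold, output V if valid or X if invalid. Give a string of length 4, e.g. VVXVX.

Initial: DRRURRDLD -> [(0, 0), (0, -1), (1, -1), (2, -1), (2, 0), (3, 0), (4, 0), (4, -1), (3, -1), (3, -2)]
Fold 1: move[5]->L => DRRURLDLD INVALID (collision), skipped
Fold 2: move[3]->R => DRRRRRDLD VALID
Fold 3: move[0]->U => URRRRRDLD VALID
Fold 4: move[8]->L => URRRRRDLL VALID

Answer: XVVV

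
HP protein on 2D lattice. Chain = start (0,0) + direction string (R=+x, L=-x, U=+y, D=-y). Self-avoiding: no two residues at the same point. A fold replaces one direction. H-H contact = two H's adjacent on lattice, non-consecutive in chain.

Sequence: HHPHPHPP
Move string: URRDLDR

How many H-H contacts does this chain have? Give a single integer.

Positions: [(0, 0), (0, 1), (1, 1), (2, 1), (2, 0), (1, 0), (1, -1), (2, -1)]
H-H contact: residue 0 @(0,0) - residue 5 @(1, 0)

Answer: 1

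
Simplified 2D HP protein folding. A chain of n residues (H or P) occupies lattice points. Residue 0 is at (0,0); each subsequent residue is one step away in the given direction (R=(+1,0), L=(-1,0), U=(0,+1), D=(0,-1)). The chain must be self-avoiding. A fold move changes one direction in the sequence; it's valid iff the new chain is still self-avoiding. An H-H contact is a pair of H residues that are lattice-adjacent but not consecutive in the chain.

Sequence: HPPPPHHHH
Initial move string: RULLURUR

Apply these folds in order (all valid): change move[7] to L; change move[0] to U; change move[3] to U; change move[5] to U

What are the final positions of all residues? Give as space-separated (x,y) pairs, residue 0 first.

Answer: (0,0) (0,1) (0,2) (-1,2) (-1,3) (-1,4) (-1,5) (-1,6) (-2,6)

Derivation:
Initial moves: RULLURUR
Fold: move[7]->L => RULLURUL (positions: [(0, 0), (1, 0), (1, 1), (0, 1), (-1, 1), (-1, 2), (0, 2), (0, 3), (-1, 3)])
Fold: move[0]->U => UULLURUL (positions: [(0, 0), (0, 1), (0, 2), (-1, 2), (-2, 2), (-2, 3), (-1, 3), (-1, 4), (-2, 4)])
Fold: move[3]->U => UULUURUL (positions: [(0, 0), (0, 1), (0, 2), (-1, 2), (-1, 3), (-1, 4), (0, 4), (0, 5), (-1, 5)])
Fold: move[5]->U => UULUUUUL (positions: [(0, 0), (0, 1), (0, 2), (-1, 2), (-1, 3), (-1, 4), (-1, 5), (-1, 6), (-2, 6)])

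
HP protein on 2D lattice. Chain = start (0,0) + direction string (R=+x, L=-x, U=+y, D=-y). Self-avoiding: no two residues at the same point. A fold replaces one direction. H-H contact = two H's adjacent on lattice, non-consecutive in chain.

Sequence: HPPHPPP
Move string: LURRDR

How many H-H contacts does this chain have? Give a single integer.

Answer: 1

Derivation:
Positions: [(0, 0), (-1, 0), (-1, 1), (0, 1), (1, 1), (1, 0), (2, 0)]
H-H contact: residue 0 @(0,0) - residue 3 @(0, 1)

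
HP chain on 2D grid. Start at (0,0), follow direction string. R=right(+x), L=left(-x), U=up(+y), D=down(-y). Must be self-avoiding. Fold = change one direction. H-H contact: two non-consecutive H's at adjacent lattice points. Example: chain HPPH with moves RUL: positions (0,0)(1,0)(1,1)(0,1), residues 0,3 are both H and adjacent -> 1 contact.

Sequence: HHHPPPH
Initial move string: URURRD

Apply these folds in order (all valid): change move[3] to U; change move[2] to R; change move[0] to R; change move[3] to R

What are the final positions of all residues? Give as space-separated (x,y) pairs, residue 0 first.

Answer: (0,0) (1,0) (2,0) (3,0) (4,0) (5,0) (5,-1)

Derivation:
Initial moves: URURRD
Fold: move[3]->U => URUURD (positions: [(0, 0), (0, 1), (1, 1), (1, 2), (1, 3), (2, 3), (2, 2)])
Fold: move[2]->R => URRURD (positions: [(0, 0), (0, 1), (1, 1), (2, 1), (2, 2), (3, 2), (3, 1)])
Fold: move[0]->R => RRRURD (positions: [(0, 0), (1, 0), (2, 0), (3, 0), (3, 1), (4, 1), (4, 0)])
Fold: move[3]->R => RRRRRD (positions: [(0, 0), (1, 0), (2, 0), (3, 0), (4, 0), (5, 0), (5, -1)])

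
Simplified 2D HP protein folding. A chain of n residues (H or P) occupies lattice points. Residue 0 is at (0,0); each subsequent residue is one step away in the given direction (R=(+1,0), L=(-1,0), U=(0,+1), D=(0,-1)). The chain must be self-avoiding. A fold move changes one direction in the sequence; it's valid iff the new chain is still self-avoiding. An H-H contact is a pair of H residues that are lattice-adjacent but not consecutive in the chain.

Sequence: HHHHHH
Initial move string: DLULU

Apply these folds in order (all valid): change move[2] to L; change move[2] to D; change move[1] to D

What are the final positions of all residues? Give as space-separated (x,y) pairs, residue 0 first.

Answer: (0,0) (0,-1) (0,-2) (0,-3) (-1,-3) (-1,-2)

Derivation:
Initial moves: DLULU
Fold: move[2]->L => DLLLU (positions: [(0, 0), (0, -1), (-1, -1), (-2, -1), (-3, -1), (-3, 0)])
Fold: move[2]->D => DLDLU (positions: [(0, 0), (0, -1), (-1, -1), (-1, -2), (-2, -2), (-2, -1)])
Fold: move[1]->D => DDDLU (positions: [(0, 0), (0, -1), (0, -2), (0, -3), (-1, -3), (-1, -2)])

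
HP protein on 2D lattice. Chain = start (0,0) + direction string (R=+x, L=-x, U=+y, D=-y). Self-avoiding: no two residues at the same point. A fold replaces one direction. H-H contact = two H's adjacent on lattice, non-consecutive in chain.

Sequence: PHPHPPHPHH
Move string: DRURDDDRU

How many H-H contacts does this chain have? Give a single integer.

Answer: 1

Derivation:
Positions: [(0, 0), (0, -1), (1, -1), (1, 0), (2, 0), (2, -1), (2, -2), (2, -3), (3, -3), (3, -2)]
H-H contact: residue 6 @(2,-2) - residue 9 @(3, -2)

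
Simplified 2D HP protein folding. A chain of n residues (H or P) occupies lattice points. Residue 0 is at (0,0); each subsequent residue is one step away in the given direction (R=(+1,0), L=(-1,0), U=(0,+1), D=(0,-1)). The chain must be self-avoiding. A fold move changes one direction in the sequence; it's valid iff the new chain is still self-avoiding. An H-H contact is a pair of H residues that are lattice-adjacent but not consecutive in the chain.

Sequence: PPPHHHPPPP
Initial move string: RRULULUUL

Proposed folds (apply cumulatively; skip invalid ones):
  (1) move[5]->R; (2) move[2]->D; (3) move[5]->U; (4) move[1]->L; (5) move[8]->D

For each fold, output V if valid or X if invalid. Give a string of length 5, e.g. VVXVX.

Answer: VXVXX

Derivation:
Initial: RRULULUUL -> [(0, 0), (1, 0), (2, 0), (2, 1), (1, 1), (1, 2), (0, 2), (0, 3), (0, 4), (-1, 4)]
Fold 1: move[5]->R => RRULURUUL VALID
Fold 2: move[2]->D => RRDLURUUL INVALID (collision), skipped
Fold 3: move[5]->U => RRULUUUUL VALID
Fold 4: move[1]->L => RLULUUUUL INVALID (collision), skipped
Fold 5: move[8]->D => RRULUUUUD INVALID (collision), skipped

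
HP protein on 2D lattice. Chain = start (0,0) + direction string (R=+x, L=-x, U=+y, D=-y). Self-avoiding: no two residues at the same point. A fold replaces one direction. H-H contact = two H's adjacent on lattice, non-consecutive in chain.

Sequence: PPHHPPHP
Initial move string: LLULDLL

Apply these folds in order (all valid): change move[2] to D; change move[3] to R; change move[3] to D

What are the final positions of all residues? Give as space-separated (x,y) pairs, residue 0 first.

Initial moves: LLULDLL
Fold: move[2]->D => LLDLDLL (positions: [(0, 0), (-1, 0), (-2, 0), (-2, -1), (-3, -1), (-3, -2), (-4, -2), (-5, -2)])
Fold: move[3]->R => LLDRDLL (positions: [(0, 0), (-1, 0), (-2, 0), (-2, -1), (-1, -1), (-1, -2), (-2, -2), (-3, -2)])
Fold: move[3]->D => LLDDDLL (positions: [(0, 0), (-1, 0), (-2, 0), (-2, -1), (-2, -2), (-2, -3), (-3, -3), (-4, -3)])

Answer: (0,0) (-1,0) (-2,0) (-2,-1) (-2,-2) (-2,-3) (-3,-3) (-4,-3)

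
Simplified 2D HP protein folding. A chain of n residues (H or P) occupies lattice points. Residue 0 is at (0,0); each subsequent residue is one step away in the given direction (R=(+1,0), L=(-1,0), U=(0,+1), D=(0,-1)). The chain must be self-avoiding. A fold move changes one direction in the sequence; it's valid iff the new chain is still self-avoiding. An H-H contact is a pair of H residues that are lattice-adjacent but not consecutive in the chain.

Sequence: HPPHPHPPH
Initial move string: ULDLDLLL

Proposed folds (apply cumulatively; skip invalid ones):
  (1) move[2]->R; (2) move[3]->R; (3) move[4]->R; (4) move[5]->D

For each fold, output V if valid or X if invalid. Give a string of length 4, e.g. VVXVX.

Answer: XXXV

Derivation:
Initial: ULDLDLLL -> [(0, 0), (0, 1), (-1, 1), (-1, 0), (-2, 0), (-2, -1), (-3, -1), (-4, -1), (-5, -1)]
Fold 1: move[2]->R => ULRLDLLL INVALID (collision), skipped
Fold 2: move[3]->R => ULDRDLLL INVALID (collision), skipped
Fold 3: move[4]->R => ULDLRLLL INVALID (collision), skipped
Fold 4: move[5]->D => ULDLDDLL VALID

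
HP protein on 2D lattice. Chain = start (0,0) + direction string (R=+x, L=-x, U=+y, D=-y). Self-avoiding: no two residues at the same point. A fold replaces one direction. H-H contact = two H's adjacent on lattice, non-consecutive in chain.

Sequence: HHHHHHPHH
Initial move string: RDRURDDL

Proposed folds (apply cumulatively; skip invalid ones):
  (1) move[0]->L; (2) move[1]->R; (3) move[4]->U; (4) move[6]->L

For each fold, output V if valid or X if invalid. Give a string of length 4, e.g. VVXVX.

Answer: XVXX

Derivation:
Initial: RDRURDDL -> [(0, 0), (1, 0), (1, -1), (2, -1), (2, 0), (3, 0), (3, -1), (3, -2), (2, -2)]
Fold 1: move[0]->L => LDRURDDL INVALID (collision), skipped
Fold 2: move[1]->R => RRRURDDL VALID
Fold 3: move[4]->U => RRRUUDDL INVALID (collision), skipped
Fold 4: move[6]->L => RRRURDLL INVALID (collision), skipped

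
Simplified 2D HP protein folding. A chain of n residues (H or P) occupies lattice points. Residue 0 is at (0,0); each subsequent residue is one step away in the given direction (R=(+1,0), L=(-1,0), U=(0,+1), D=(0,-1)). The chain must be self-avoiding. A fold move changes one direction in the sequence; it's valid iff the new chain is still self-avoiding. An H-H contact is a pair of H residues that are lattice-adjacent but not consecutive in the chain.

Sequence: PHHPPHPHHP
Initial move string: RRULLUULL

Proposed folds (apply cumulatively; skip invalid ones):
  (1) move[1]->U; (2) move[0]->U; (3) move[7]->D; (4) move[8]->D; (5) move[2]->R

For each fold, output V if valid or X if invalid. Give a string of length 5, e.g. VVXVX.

Answer: VVXVX

Derivation:
Initial: RRULLUULL -> [(0, 0), (1, 0), (2, 0), (2, 1), (1, 1), (0, 1), (0, 2), (0, 3), (-1, 3), (-2, 3)]
Fold 1: move[1]->U => RUULLUULL VALID
Fold 2: move[0]->U => UUULLUULL VALID
Fold 3: move[7]->D => UUULLUUDL INVALID (collision), skipped
Fold 4: move[8]->D => UUULLUULD VALID
Fold 5: move[2]->R => UURLLUULD INVALID (collision), skipped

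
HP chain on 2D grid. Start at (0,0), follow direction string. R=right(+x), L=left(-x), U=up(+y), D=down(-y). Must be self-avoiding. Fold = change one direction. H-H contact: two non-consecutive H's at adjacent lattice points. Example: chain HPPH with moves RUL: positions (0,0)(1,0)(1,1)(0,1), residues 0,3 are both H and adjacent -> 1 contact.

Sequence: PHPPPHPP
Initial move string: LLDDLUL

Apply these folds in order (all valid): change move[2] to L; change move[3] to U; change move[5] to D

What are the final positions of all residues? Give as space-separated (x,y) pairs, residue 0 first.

Answer: (0,0) (-1,0) (-2,0) (-3,0) (-3,1) (-4,1) (-4,0) (-5,0)

Derivation:
Initial moves: LLDDLUL
Fold: move[2]->L => LLLDLUL (positions: [(0, 0), (-1, 0), (-2, 0), (-3, 0), (-3, -1), (-4, -1), (-4, 0), (-5, 0)])
Fold: move[3]->U => LLLULUL (positions: [(0, 0), (-1, 0), (-2, 0), (-3, 0), (-3, 1), (-4, 1), (-4, 2), (-5, 2)])
Fold: move[5]->D => LLLULDL (positions: [(0, 0), (-1, 0), (-2, 0), (-3, 0), (-3, 1), (-4, 1), (-4, 0), (-5, 0)])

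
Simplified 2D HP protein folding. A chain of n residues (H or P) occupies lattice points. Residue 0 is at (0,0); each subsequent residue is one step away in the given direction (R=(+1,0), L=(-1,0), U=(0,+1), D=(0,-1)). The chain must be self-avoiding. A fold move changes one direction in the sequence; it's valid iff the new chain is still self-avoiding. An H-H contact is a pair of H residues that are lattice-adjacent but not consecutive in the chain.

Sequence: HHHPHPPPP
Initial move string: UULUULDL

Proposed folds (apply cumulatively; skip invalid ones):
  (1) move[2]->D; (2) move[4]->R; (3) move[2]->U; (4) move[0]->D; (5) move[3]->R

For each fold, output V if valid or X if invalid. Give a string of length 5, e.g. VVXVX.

Initial: UULUULDL -> [(0, 0), (0, 1), (0, 2), (-1, 2), (-1, 3), (-1, 4), (-2, 4), (-2, 3), (-3, 3)]
Fold 1: move[2]->D => UUDUULDL INVALID (collision), skipped
Fold 2: move[4]->R => UULURLDL INVALID (collision), skipped
Fold 3: move[2]->U => UUUUULDL VALID
Fold 4: move[0]->D => DUUUULDL INVALID (collision), skipped
Fold 5: move[3]->R => UUURULDL INVALID (collision), skipped

Answer: XXVXX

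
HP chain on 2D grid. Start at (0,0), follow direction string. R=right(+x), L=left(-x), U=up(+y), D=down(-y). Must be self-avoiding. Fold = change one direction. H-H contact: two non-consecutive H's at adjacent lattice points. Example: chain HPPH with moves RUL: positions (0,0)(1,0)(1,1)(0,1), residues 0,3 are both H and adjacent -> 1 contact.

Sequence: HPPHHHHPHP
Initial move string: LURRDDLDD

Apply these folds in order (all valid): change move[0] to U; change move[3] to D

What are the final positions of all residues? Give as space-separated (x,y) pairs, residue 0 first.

Initial moves: LURRDDLDD
Fold: move[0]->U => UURRDDLDD (positions: [(0, 0), (0, 1), (0, 2), (1, 2), (2, 2), (2, 1), (2, 0), (1, 0), (1, -1), (1, -2)])
Fold: move[3]->D => UURDDDLDD (positions: [(0, 0), (0, 1), (0, 2), (1, 2), (1, 1), (1, 0), (1, -1), (0, -1), (0, -2), (0, -3)])

Answer: (0,0) (0,1) (0,2) (1,2) (1,1) (1,0) (1,-1) (0,-1) (0,-2) (0,-3)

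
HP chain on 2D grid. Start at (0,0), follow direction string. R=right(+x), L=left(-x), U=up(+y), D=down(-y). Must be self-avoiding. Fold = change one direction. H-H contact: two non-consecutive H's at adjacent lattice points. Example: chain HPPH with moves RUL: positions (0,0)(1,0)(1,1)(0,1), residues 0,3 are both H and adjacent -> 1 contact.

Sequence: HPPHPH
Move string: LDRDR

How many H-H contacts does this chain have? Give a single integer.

Positions: [(0, 0), (-1, 0), (-1, -1), (0, -1), (0, -2), (1, -2)]
H-H contact: residue 0 @(0,0) - residue 3 @(0, -1)

Answer: 1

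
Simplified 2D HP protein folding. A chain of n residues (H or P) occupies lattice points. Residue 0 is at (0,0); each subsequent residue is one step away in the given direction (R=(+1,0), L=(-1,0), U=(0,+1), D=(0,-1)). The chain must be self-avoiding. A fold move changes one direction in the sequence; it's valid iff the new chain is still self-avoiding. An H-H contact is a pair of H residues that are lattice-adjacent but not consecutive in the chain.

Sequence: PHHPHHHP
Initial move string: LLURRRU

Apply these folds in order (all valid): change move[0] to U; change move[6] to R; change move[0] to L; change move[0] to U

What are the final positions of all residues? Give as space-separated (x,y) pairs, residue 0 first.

Initial moves: LLURRRU
Fold: move[0]->U => ULURRRU (positions: [(0, 0), (0, 1), (-1, 1), (-1, 2), (0, 2), (1, 2), (2, 2), (2, 3)])
Fold: move[6]->R => ULURRRR (positions: [(0, 0), (0, 1), (-1, 1), (-1, 2), (0, 2), (1, 2), (2, 2), (3, 2)])
Fold: move[0]->L => LLURRRR (positions: [(0, 0), (-1, 0), (-2, 0), (-2, 1), (-1, 1), (0, 1), (1, 1), (2, 1)])
Fold: move[0]->U => ULURRRR (positions: [(0, 0), (0, 1), (-1, 1), (-1, 2), (0, 2), (1, 2), (2, 2), (3, 2)])

Answer: (0,0) (0,1) (-1,1) (-1,2) (0,2) (1,2) (2,2) (3,2)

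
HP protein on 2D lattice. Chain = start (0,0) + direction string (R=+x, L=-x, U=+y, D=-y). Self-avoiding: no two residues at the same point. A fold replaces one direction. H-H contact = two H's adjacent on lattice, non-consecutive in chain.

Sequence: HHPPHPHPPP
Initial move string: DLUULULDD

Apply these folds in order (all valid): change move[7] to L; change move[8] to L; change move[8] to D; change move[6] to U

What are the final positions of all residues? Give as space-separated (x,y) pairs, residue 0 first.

Answer: (0,0) (0,-1) (-1,-1) (-1,0) (-1,1) (-2,1) (-2,2) (-2,3) (-3,3) (-3,2)

Derivation:
Initial moves: DLUULULDD
Fold: move[7]->L => DLUULULLD (positions: [(0, 0), (0, -1), (-1, -1), (-1, 0), (-1, 1), (-2, 1), (-2, 2), (-3, 2), (-4, 2), (-4, 1)])
Fold: move[8]->L => DLUULULLL (positions: [(0, 0), (0, -1), (-1, -1), (-1, 0), (-1, 1), (-2, 1), (-2, 2), (-3, 2), (-4, 2), (-5, 2)])
Fold: move[8]->D => DLUULULLD (positions: [(0, 0), (0, -1), (-1, -1), (-1, 0), (-1, 1), (-2, 1), (-2, 2), (-3, 2), (-4, 2), (-4, 1)])
Fold: move[6]->U => DLUULUULD (positions: [(0, 0), (0, -1), (-1, -1), (-1, 0), (-1, 1), (-2, 1), (-2, 2), (-2, 3), (-3, 3), (-3, 2)])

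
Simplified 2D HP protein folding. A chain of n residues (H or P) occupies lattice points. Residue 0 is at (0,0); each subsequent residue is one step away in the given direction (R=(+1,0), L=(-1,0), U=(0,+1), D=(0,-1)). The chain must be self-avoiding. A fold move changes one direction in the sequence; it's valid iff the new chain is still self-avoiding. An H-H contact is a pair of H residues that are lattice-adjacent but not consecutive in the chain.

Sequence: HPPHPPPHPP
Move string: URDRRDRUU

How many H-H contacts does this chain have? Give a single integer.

Positions: [(0, 0), (0, 1), (1, 1), (1, 0), (2, 0), (3, 0), (3, -1), (4, -1), (4, 0), (4, 1)]
H-H contact: residue 0 @(0,0) - residue 3 @(1, 0)

Answer: 1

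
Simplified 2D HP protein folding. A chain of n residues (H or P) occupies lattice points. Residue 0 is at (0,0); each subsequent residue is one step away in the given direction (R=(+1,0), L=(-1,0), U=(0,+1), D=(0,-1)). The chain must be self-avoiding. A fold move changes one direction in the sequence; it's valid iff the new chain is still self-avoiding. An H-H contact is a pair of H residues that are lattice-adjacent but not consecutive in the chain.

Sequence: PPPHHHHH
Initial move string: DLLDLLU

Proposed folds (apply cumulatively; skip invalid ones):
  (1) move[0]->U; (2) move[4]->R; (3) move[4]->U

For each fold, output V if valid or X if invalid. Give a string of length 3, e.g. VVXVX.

Initial: DLLDLLU -> [(0, 0), (0, -1), (-1, -1), (-2, -1), (-2, -2), (-3, -2), (-4, -2), (-4, -1)]
Fold 1: move[0]->U => ULLDLLU VALID
Fold 2: move[4]->R => ULLDRLU INVALID (collision), skipped
Fold 3: move[4]->U => ULLDULU INVALID (collision), skipped

Answer: VXX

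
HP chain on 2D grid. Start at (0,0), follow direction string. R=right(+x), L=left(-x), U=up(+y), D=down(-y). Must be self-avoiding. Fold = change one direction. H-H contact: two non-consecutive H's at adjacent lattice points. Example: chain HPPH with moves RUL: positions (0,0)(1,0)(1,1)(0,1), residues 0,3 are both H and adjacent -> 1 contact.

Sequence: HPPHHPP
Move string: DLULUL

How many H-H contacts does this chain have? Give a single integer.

Positions: [(0, 0), (0, -1), (-1, -1), (-1, 0), (-2, 0), (-2, 1), (-3, 1)]
H-H contact: residue 0 @(0,0) - residue 3 @(-1, 0)

Answer: 1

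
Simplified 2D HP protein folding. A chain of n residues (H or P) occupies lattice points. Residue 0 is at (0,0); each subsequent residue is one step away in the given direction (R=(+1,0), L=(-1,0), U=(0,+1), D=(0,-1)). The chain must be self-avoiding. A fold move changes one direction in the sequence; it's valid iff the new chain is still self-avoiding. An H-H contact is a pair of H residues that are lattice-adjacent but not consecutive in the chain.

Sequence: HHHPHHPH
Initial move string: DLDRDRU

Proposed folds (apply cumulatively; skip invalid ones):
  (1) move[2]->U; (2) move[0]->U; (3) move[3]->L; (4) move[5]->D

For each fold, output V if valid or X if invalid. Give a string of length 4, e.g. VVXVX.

Answer: XXXX

Derivation:
Initial: DLDRDRU -> [(0, 0), (0, -1), (-1, -1), (-1, -2), (0, -2), (0, -3), (1, -3), (1, -2)]
Fold 1: move[2]->U => DLURDRU INVALID (collision), skipped
Fold 2: move[0]->U => ULDRDRU INVALID (collision), skipped
Fold 3: move[3]->L => DLDLDRU INVALID (collision), skipped
Fold 4: move[5]->D => DLDRDDU INVALID (collision), skipped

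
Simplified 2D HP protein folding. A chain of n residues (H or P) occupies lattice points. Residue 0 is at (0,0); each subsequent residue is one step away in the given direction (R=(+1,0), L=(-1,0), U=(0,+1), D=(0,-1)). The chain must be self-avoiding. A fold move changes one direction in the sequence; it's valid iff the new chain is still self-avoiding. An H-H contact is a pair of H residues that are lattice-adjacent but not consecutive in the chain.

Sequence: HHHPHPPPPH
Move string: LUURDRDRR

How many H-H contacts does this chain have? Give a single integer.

Answer: 0

Derivation:
Positions: [(0, 0), (-1, 0), (-1, 1), (-1, 2), (0, 2), (0, 1), (1, 1), (1, 0), (2, 0), (3, 0)]
No H-H contacts found.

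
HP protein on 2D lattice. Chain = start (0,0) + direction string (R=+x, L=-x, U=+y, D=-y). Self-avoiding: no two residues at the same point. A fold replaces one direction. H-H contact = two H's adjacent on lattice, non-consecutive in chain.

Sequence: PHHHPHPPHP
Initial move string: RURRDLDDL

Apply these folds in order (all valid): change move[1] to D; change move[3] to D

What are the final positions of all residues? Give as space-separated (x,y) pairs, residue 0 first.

Initial moves: RURRDLDDL
Fold: move[1]->D => RDRRDLDDL (positions: [(0, 0), (1, 0), (1, -1), (2, -1), (3, -1), (3, -2), (2, -2), (2, -3), (2, -4), (1, -4)])
Fold: move[3]->D => RDRDDLDDL (positions: [(0, 0), (1, 0), (1, -1), (2, -1), (2, -2), (2, -3), (1, -3), (1, -4), (1, -5), (0, -5)])

Answer: (0,0) (1,0) (1,-1) (2,-1) (2,-2) (2,-3) (1,-3) (1,-4) (1,-5) (0,-5)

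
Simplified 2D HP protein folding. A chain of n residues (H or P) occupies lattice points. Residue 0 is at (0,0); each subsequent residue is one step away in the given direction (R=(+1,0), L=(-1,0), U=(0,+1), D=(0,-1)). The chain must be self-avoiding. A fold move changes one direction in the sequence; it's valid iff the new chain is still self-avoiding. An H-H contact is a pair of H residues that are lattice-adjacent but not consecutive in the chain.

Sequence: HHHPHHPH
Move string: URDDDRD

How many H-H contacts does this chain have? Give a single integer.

Positions: [(0, 0), (0, 1), (1, 1), (1, 0), (1, -1), (1, -2), (2, -2), (2, -3)]
No H-H contacts found.

Answer: 0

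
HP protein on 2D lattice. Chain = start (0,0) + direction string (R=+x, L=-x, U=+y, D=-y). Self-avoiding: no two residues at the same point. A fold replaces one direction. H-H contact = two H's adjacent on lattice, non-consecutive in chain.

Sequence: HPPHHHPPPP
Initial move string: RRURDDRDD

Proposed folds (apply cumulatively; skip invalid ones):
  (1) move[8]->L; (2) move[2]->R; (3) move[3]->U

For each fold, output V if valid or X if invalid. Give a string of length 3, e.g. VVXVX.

Answer: VVX

Derivation:
Initial: RRURDDRDD -> [(0, 0), (1, 0), (2, 0), (2, 1), (3, 1), (3, 0), (3, -1), (4, -1), (4, -2), (4, -3)]
Fold 1: move[8]->L => RRURDDRDL VALID
Fold 2: move[2]->R => RRRRDDRDL VALID
Fold 3: move[3]->U => RRRUDDRDL INVALID (collision), skipped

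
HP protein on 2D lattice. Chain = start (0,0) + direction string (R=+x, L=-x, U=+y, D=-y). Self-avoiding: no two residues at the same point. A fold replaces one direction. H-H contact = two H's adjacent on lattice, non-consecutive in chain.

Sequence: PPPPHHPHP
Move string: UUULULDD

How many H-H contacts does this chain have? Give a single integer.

Positions: [(0, 0), (0, 1), (0, 2), (0, 3), (-1, 3), (-1, 4), (-2, 4), (-2, 3), (-2, 2)]
H-H contact: residue 4 @(-1,3) - residue 7 @(-2, 3)

Answer: 1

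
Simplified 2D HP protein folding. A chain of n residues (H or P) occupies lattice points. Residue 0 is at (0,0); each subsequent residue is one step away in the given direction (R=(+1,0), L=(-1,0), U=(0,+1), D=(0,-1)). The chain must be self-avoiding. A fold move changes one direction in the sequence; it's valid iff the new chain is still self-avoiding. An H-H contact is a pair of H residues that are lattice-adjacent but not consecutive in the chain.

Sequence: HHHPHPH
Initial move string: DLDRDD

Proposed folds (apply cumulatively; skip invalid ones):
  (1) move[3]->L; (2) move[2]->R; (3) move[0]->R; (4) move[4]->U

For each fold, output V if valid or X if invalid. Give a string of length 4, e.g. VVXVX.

Initial: DLDRDD -> [(0, 0), (0, -1), (-1, -1), (-1, -2), (0, -2), (0, -3), (0, -4)]
Fold 1: move[3]->L => DLDLDD VALID
Fold 2: move[2]->R => DLRLDD INVALID (collision), skipped
Fold 3: move[0]->R => RLDLDD INVALID (collision), skipped
Fold 4: move[4]->U => DLDLUD INVALID (collision), skipped

Answer: VXXX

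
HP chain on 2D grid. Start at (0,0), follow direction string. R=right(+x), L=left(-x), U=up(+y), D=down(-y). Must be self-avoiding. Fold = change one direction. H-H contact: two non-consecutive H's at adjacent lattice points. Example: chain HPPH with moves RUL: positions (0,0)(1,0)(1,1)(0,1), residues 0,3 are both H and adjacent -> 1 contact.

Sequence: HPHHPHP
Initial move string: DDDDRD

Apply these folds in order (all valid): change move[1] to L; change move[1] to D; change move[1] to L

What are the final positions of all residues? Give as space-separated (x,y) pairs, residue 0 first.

Initial moves: DDDDRD
Fold: move[1]->L => DLDDRD (positions: [(0, 0), (0, -1), (-1, -1), (-1, -2), (-1, -3), (0, -3), (0, -4)])
Fold: move[1]->D => DDDDRD (positions: [(0, 0), (0, -1), (0, -2), (0, -3), (0, -4), (1, -4), (1, -5)])
Fold: move[1]->L => DLDDRD (positions: [(0, 0), (0, -1), (-1, -1), (-1, -2), (-1, -3), (0, -3), (0, -4)])

Answer: (0,0) (0,-1) (-1,-1) (-1,-2) (-1,-3) (0,-3) (0,-4)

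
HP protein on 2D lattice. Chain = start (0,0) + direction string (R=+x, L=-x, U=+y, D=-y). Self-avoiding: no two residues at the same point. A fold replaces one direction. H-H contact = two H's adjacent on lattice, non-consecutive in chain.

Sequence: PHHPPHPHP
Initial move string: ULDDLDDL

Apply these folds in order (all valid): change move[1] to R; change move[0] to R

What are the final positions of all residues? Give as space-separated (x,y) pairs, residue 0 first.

Answer: (0,0) (1,0) (2,0) (2,-1) (2,-2) (1,-2) (1,-3) (1,-4) (0,-4)

Derivation:
Initial moves: ULDDLDDL
Fold: move[1]->R => URDDLDDL (positions: [(0, 0), (0, 1), (1, 1), (1, 0), (1, -1), (0, -1), (0, -2), (0, -3), (-1, -3)])
Fold: move[0]->R => RRDDLDDL (positions: [(0, 0), (1, 0), (2, 0), (2, -1), (2, -2), (1, -2), (1, -3), (1, -4), (0, -4)])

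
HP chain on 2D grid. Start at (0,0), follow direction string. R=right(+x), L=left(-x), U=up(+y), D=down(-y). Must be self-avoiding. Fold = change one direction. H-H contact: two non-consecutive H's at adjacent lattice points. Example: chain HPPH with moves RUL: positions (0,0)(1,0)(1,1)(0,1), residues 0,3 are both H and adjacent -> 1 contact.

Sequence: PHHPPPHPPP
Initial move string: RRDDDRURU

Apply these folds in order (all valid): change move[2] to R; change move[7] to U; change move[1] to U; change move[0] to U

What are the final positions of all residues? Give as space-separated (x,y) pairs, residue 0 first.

Initial moves: RRDDDRURU
Fold: move[2]->R => RRRDDRURU (positions: [(0, 0), (1, 0), (2, 0), (3, 0), (3, -1), (3, -2), (4, -2), (4, -1), (5, -1), (5, 0)])
Fold: move[7]->U => RRRDDRUUU (positions: [(0, 0), (1, 0), (2, 0), (3, 0), (3, -1), (3, -2), (4, -2), (4, -1), (4, 0), (4, 1)])
Fold: move[1]->U => RURDDRUUU (positions: [(0, 0), (1, 0), (1, 1), (2, 1), (2, 0), (2, -1), (3, -1), (3, 0), (3, 1), (3, 2)])
Fold: move[0]->U => UURDDRUUU (positions: [(0, 0), (0, 1), (0, 2), (1, 2), (1, 1), (1, 0), (2, 0), (2, 1), (2, 2), (2, 3)])

Answer: (0,0) (0,1) (0,2) (1,2) (1,1) (1,0) (2,0) (2,1) (2,2) (2,3)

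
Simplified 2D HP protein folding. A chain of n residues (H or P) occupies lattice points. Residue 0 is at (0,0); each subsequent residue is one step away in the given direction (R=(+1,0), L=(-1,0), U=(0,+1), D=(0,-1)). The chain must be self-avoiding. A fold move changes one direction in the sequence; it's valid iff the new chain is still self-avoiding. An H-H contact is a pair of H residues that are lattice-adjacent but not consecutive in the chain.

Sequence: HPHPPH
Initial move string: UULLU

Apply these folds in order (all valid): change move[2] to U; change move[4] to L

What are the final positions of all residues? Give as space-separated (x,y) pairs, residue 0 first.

Answer: (0,0) (0,1) (0,2) (0,3) (-1,3) (-2,3)

Derivation:
Initial moves: UULLU
Fold: move[2]->U => UUULU (positions: [(0, 0), (0, 1), (0, 2), (0, 3), (-1, 3), (-1, 4)])
Fold: move[4]->L => UUULL (positions: [(0, 0), (0, 1), (0, 2), (0, 3), (-1, 3), (-2, 3)])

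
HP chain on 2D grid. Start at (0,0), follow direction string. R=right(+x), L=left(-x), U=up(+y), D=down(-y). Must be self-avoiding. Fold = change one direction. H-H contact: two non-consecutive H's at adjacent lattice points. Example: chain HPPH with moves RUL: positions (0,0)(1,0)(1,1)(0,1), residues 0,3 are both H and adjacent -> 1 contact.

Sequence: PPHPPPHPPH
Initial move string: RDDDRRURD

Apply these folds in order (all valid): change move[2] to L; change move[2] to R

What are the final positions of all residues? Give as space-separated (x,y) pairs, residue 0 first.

Initial moves: RDDDRRURD
Fold: move[2]->L => RDLDRRURD (positions: [(0, 0), (1, 0), (1, -1), (0, -1), (0, -2), (1, -2), (2, -2), (2, -1), (3, -1), (3, -2)])
Fold: move[2]->R => RDRDRRURD (positions: [(0, 0), (1, 0), (1, -1), (2, -1), (2, -2), (3, -2), (4, -2), (4, -1), (5, -1), (5, -2)])

Answer: (0,0) (1,0) (1,-1) (2,-1) (2,-2) (3,-2) (4,-2) (4,-1) (5,-1) (5,-2)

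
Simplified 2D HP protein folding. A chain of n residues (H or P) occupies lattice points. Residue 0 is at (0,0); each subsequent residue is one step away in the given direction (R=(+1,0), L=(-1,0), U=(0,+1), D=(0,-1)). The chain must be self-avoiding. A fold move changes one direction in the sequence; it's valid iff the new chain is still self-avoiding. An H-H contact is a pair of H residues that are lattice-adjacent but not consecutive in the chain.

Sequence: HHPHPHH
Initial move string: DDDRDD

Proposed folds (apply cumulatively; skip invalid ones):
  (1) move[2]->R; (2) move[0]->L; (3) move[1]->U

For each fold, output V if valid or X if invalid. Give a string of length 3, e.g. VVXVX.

Initial: DDDRDD -> [(0, 0), (0, -1), (0, -2), (0, -3), (1, -3), (1, -4), (1, -5)]
Fold 1: move[2]->R => DDRRDD VALID
Fold 2: move[0]->L => LDRRDD VALID
Fold 3: move[1]->U => LURRDD VALID

Answer: VVV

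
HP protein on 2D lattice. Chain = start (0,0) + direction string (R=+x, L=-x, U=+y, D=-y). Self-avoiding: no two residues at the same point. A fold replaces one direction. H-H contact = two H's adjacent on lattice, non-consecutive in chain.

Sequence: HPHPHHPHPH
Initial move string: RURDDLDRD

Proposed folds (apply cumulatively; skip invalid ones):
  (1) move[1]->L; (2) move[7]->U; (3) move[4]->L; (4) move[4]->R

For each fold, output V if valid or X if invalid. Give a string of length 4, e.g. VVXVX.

Answer: XXXX

Derivation:
Initial: RURDDLDRD -> [(0, 0), (1, 0), (1, 1), (2, 1), (2, 0), (2, -1), (1, -1), (1, -2), (2, -2), (2, -3)]
Fold 1: move[1]->L => RLRDDLDRD INVALID (collision), skipped
Fold 2: move[7]->U => RURDDLDUD INVALID (collision), skipped
Fold 3: move[4]->L => RURDLLDRD INVALID (collision), skipped
Fold 4: move[4]->R => RURDRLDRD INVALID (collision), skipped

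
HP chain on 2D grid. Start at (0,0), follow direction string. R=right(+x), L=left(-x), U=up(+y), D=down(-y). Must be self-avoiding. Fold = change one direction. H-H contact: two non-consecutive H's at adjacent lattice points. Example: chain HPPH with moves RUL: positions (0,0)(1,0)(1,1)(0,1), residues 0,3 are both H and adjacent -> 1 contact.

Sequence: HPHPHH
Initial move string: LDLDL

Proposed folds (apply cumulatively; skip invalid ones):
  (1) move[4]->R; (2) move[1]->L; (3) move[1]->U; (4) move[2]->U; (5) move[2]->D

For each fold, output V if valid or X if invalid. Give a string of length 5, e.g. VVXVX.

Initial: LDLDL -> [(0, 0), (-1, 0), (-1, -1), (-2, -1), (-2, -2), (-3, -2)]
Fold 1: move[4]->R => LDLDR VALID
Fold 2: move[1]->L => LLLDR VALID
Fold 3: move[1]->U => LULDR INVALID (collision), skipped
Fold 4: move[2]->U => LLUDR INVALID (collision), skipped
Fold 5: move[2]->D => LLDDR VALID

Answer: VVXXV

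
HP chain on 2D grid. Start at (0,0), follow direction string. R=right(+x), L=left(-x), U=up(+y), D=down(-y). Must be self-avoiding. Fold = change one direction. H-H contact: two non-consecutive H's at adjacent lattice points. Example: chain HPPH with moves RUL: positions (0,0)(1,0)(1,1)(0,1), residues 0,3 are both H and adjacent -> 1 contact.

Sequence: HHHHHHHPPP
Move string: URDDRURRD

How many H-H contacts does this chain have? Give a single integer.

Positions: [(0, 0), (0, 1), (1, 1), (1, 0), (1, -1), (2, -1), (2, 0), (3, 0), (4, 0), (4, -1)]
H-H contact: residue 0 @(0,0) - residue 3 @(1, 0)
H-H contact: residue 3 @(1,0) - residue 6 @(2, 0)

Answer: 2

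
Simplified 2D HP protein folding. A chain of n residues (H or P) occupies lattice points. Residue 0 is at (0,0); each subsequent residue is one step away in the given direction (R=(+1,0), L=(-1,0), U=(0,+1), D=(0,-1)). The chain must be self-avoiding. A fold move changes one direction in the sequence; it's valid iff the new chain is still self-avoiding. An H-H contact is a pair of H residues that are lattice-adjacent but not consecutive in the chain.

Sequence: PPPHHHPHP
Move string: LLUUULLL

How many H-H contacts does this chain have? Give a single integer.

Positions: [(0, 0), (-1, 0), (-2, 0), (-2, 1), (-2, 2), (-2, 3), (-3, 3), (-4, 3), (-5, 3)]
No H-H contacts found.

Answer: 0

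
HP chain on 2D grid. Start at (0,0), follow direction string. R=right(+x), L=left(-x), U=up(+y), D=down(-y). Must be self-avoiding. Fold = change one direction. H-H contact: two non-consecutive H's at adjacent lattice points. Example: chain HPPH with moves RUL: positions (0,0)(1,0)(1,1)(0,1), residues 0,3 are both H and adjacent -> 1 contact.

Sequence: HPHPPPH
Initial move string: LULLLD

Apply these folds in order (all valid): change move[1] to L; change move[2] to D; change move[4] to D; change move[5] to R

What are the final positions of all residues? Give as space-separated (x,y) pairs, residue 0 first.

Initial moves: LULLLD
Fold: move[1]->L => LLLLLD (positions: [(0, 0), (-1, 0), (-2, 0), (-3, 0), (-4, 0), (-5, 0), (-5, -1)])
Fold: move[2]->D => LLDLLD (positions: [(0, 0), (-1, 0), (-2, 0), (-2, -1), (-3, -1), (-4, -1), (-4, -2)])
Fold: move[4]->D => LLDLDD (positions: [(0, 0), (-1, 0), (-2, 0), (-2, -1), (-3, -1), (-3, -2), (-3, -3)])
Fold: move[5]->R => LLDLDR (positions: [(0, 0), (-1, 0), (-2, 0), (-2, -1), (-3, -1), (-3, -2), (-2, -2)])

Answer: (0,0) (-1,0) (-2,0) (-2,-1) (-3,-1) (-3,-2) (-2,-2)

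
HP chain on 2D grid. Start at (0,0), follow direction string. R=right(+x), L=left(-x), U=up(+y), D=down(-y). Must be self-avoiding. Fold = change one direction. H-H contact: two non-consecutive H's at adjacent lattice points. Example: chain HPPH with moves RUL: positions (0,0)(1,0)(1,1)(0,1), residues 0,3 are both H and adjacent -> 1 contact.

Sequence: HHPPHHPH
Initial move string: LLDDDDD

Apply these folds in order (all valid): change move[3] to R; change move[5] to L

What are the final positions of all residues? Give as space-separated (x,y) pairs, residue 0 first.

Initial moves: LLDDDDD
Fold: move[3]->R => LLDRDDD (positions: [(0, 0), (-1, 0), (-2, 0), (-2, -1), (-1, -1), (-1, -2), (-1, -3), (-1, -4)])
Fold: move[5]->L => LLDRDLD (positions: [(0, 0), (-1, 0), (-2, 0), (-2, -1), (-1, -1), (-1, -2), (-2, -2), (-2, -3)])

Answer: (0,0) (-1,0) (-2,0) (-2,-1) (-1,-1) (-1,-2) (-2,-2) (-2,-3)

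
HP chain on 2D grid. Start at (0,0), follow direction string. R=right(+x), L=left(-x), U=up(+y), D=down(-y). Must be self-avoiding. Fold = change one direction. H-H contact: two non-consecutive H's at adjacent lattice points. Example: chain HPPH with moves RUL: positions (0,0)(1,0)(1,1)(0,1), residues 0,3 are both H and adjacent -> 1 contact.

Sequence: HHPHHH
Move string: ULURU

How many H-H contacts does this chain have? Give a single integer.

Answer: 1

Derivation:
Positions: [(0, 0), (0, 1), (-1, 1), (-1, 2), (0, 2), (0, 3)]
H-H contact: residue 1 @(0,1) - residue 4 @(0, 2)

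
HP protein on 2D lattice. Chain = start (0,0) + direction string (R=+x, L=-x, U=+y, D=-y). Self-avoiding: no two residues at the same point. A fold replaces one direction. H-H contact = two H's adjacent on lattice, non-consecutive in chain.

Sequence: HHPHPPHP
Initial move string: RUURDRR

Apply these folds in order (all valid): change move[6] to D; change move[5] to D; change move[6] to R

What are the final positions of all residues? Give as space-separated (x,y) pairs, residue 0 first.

Answer: (0,0) (1,0) (1,1) (1,2) (2,2) (2,1) (2,0) (3,0)

Derivation:
Initial moves: RUURDRR
Fold: move[6]->D => RUURDRD (positions: [(0, 0), (1, 0), (1, 1), (1, 2), (2, 2), (2, 1), (3, 1), (3, 0)])
Fold: move[5]->D => RUURDDD (positions: [(0, 0), (1, 0), (1, 1), (1, 2), (2, 2), (2, 1), (2, 0), (2, -1)])
Fold: move[6]->R => RUURDDR (positions: [(0, 0), (1, 0), (1, 1), (1, 2), (2, 2), (2, 1), (2, 0), (3, 0)])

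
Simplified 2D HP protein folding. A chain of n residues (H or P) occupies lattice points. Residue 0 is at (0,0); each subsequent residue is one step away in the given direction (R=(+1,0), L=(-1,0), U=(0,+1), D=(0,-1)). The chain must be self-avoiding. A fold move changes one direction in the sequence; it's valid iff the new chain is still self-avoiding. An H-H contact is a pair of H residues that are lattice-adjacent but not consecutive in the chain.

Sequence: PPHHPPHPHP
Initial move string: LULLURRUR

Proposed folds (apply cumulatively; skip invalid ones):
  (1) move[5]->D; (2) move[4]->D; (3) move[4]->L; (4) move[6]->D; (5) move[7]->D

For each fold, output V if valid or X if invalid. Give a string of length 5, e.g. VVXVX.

Initial: LULLURRUR -> [(0, 0), (-1, 0), (-1, 1), (-2, 1), (-3, 1), (-3, 2), (-2, 2), (-1, 2), (-1, 3), (0, 3)]
Fold 1: move[5]->D => LULLUDRUR INVALID (collision), skipped
Fold 2: move[4]->D => LULLDRRUR INVALID (collision), skipped
Fold 3: move[4]->L => LULLLRRUR INVALID (collision), skipped
Fold 4: move[6]->D => LULLURDUR INVALID (collision), skipped
Fold 5: move[7]->D => LULLURRDR INVALID (collision), skipped

Answer: XXXXX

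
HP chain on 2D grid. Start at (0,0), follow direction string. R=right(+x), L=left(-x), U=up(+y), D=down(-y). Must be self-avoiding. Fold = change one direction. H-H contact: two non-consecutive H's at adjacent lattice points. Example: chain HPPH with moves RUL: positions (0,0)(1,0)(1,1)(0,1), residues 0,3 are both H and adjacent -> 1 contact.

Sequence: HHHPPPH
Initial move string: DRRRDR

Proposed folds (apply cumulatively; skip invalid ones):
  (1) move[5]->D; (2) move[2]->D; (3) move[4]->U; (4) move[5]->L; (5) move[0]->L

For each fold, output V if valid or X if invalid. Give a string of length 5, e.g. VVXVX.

Initial: DRRRDR -> [(0, 0), (0, -1), (1, -1), (2, -1), (3, -1), (3, -2), (4, -2)]
Fold 1: move[5]->D => DRRRDD VALID
Fold 2: move[2]->D => DRDRDD VALID
Fold 3: move[4]->U => DRDRUD INVALID (collision), skipped
Fold 4: move[5]->L => DRDRDL VALID
Fold 5: move[0]->L => LRDRDL INVALID (collision), skipped

Answer: VVXVX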